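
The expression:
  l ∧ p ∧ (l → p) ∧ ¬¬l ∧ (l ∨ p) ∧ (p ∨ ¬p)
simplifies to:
l ∧ p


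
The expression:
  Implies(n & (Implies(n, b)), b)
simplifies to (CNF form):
True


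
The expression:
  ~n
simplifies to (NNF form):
~n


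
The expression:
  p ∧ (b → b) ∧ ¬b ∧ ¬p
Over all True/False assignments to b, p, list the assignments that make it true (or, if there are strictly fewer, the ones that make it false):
is never true.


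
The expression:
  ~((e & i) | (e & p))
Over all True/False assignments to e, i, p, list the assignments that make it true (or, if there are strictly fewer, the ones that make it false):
is false only for:
  e=True, i=False, p=True;
  e=True, i=True, p=False;
  e=True, i=True, p=True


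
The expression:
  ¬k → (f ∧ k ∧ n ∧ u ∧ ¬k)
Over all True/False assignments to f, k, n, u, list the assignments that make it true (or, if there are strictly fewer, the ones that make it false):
is true only for:
  f=False, k=True, n=False, u=False;
  f=False, k=True, n=False, u=True;
  f=False, k=True, n=True, u=False;
  f=False, k=True, n=True, u=True;
  f=True, k=True, n=False, u=False;
  f=True, k=True, n=False, u=True;
  f=True, k=True, n=True, u=False;
  f=True, k=True, n=True, u=True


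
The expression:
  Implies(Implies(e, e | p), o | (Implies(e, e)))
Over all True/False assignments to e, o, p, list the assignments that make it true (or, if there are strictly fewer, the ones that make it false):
is always true.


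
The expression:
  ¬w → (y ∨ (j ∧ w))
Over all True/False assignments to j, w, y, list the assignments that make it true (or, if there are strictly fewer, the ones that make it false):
is false only for:
  j=False, w=False, y=False;
  j=True, w=False, y=False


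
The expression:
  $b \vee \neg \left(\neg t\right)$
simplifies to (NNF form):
$b \vee t$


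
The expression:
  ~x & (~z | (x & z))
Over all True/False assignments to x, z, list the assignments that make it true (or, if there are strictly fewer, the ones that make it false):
is true only for:
  x=False, z=False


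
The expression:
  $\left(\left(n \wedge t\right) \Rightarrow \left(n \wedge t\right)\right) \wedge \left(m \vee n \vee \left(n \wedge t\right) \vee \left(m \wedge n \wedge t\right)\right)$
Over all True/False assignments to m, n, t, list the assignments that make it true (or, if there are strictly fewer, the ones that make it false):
is false only for:
  m=False, n=False, t=False;
  m=False, n=False, t=True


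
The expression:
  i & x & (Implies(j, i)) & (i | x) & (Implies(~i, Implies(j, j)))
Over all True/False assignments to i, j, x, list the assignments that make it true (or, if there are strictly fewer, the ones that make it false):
is true only for:
  i=True, j=False, x=True;
  i=True, j=True, x=True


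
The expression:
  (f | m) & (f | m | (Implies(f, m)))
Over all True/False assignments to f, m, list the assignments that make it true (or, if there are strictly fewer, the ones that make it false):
is false only for:
  f=False, m=False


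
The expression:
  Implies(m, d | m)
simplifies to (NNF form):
True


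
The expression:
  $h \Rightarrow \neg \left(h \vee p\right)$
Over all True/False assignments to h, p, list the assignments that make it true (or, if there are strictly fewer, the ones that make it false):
is true only for:
  h=False, p=False;
  h=False, p=True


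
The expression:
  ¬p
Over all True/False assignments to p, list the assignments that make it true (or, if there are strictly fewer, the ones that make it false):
is true only for:
  p=False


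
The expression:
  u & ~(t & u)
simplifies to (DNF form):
u & ~t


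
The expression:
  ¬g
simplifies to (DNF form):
¬g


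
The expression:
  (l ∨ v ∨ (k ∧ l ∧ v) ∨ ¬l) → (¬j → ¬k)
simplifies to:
j ∨ ¬k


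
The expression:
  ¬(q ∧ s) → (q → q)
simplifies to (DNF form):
True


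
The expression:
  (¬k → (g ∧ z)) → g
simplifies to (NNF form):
g ∨ ¬k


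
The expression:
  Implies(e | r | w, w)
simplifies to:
w | (~e & ~r)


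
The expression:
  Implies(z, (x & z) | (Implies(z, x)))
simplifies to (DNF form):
x | ~z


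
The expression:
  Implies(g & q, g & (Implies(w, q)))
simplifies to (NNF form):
True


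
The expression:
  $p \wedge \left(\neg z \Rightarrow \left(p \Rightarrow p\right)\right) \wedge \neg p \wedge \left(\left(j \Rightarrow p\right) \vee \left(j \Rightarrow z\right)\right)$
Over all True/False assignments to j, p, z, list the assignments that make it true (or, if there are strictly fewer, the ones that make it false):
is never true.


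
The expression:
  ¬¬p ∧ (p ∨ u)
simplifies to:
p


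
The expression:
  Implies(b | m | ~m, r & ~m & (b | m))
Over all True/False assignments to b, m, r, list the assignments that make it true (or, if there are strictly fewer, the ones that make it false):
is true only for:
  b=True, m=False, r=True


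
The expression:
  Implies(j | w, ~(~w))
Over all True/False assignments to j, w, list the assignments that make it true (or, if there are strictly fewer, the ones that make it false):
is false only for:
  j=True, w=False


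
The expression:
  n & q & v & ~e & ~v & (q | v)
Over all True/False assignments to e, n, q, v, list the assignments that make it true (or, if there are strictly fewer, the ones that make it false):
is never true.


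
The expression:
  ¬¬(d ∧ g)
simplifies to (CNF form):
d ∧ g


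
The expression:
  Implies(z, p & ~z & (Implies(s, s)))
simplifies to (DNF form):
~z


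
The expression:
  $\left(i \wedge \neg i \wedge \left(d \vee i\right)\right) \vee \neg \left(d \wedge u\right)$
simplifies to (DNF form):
$\neg d \vee \neg u$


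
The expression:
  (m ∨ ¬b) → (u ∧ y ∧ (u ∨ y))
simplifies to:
(b ∧ ¬m) ∨ (u ∧ y)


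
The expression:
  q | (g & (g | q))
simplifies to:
g | q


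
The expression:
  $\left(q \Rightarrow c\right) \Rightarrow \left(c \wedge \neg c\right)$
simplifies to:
$q \wedge \neg c$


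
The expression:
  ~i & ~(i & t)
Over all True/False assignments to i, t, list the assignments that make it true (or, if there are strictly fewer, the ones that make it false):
is true only for:
  i=False, t=False;
  i=False, t=True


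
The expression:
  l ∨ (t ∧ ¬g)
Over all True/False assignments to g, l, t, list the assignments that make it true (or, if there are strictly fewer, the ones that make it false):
is false only for:
  g=False, l=False, t=False;
  g=True, l=False, t=False;
  g=True, l=False, t=True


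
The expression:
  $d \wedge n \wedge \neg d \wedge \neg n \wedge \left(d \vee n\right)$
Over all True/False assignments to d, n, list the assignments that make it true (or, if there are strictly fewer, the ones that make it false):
is never true.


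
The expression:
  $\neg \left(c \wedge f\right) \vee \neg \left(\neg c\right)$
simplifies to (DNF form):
$\text{True}$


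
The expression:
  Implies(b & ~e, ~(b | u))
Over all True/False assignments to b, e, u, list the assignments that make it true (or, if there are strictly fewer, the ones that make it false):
is false only for:
  b=True, e=False, u=False;
  b=True, e=False, u=True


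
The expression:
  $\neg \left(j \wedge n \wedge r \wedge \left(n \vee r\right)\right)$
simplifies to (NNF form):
$\neg j \vee \neg n \vee \neg r$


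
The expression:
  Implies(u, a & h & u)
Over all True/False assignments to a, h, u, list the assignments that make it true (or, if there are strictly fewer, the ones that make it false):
is false only for:
  a=False, h=False, u=True;
  a=False, h=True, u=True;
  a=True, h=False, u=True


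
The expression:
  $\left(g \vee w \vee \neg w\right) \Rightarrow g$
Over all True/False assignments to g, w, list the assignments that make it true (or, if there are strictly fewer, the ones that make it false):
is true only for:
  g=True, w=False;
  g=True, w=True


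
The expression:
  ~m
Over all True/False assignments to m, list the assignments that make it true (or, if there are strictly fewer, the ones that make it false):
is true only for:
  m=False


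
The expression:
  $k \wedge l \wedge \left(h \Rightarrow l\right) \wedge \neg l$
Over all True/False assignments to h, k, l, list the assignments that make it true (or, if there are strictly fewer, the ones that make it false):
is never true.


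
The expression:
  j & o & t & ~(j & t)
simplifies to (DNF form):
False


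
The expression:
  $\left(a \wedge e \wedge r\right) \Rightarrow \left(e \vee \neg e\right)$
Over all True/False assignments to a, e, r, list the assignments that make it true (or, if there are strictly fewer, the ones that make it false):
is always true.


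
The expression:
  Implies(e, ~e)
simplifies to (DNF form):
~e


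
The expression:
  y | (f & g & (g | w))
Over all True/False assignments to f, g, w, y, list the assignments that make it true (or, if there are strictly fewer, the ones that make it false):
is false only for:
  f=False, g=False, w=False, y=False;
  f=False, g=False, w=True, y=False;
  f=False, g=True, w=False, y=False;
  f=False, g=True, w=True, y=False;
  f=True, g=False, w=False, y=False;
  f=True, g=False, w=True, y=False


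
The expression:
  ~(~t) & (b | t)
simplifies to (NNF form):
t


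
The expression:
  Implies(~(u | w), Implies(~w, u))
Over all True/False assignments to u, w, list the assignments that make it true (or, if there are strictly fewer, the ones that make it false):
is false only for:
  u=False, w=False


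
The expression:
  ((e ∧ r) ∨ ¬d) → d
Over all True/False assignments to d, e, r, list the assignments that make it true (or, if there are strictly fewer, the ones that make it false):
is true only for:
  d=True, e=False, r=False;
  d=True, e=False, r=True;
  d=True, e=True, r=False;
  d=True, e=True, r=True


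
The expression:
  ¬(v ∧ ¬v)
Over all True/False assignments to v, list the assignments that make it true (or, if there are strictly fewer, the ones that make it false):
is always true.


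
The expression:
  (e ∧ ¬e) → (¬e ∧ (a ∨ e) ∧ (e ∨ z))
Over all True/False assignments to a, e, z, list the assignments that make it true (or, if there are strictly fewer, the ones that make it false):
is always true.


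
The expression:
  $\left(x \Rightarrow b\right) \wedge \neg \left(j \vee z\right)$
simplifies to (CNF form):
$\neg j \wedge \neg z \wedge \left(b \vee \neg x\right)$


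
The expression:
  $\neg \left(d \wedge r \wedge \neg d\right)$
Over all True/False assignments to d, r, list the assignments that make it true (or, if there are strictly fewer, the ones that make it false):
is always true.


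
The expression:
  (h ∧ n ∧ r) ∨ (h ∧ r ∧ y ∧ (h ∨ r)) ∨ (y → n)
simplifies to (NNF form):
n ∨ (h ∧ r) ∨ ¬y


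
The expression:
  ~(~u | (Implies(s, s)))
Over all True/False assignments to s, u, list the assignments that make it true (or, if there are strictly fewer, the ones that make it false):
is never true.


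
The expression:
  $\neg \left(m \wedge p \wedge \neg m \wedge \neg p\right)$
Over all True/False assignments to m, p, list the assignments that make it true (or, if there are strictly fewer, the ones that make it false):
is always true.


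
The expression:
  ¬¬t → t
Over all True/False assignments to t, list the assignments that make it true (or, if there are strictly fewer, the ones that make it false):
is always true.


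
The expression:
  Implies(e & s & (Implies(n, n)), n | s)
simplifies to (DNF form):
True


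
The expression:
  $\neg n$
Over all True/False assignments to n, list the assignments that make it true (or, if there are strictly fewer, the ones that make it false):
is true only for:
  n=False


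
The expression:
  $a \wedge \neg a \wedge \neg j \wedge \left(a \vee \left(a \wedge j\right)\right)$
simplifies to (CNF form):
$\text{False}$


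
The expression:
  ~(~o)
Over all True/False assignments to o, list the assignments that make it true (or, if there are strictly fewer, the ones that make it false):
is true only for:
  o=True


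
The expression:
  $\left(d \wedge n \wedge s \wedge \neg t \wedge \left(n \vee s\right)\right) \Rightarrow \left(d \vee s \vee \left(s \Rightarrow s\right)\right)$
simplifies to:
$\text{True}$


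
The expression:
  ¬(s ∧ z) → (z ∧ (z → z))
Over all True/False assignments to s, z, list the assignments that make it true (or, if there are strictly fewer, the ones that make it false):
is true only for:
  s=False, z=True;
  s=True, z=True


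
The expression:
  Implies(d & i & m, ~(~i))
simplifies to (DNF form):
True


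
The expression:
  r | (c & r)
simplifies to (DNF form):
r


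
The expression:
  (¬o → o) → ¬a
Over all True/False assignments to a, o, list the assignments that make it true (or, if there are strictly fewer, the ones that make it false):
is false only for:
  a=True, o=True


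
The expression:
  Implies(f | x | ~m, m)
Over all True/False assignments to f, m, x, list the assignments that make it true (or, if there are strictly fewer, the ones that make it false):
is true only for:
  f=False, m=True, x=False;
  f=False, m=True, x=True;
  f=True, m=True, x=False;
  f=True, m=True, x=True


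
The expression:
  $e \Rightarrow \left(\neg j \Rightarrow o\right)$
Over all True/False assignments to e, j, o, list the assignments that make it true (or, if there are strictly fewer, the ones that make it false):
is false only for:
  e=True, j=False, o=False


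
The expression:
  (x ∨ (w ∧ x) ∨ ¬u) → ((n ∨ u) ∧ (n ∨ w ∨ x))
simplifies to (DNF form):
n ∨ u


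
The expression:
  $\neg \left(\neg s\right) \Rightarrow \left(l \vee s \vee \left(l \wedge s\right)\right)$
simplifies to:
$\text{True}$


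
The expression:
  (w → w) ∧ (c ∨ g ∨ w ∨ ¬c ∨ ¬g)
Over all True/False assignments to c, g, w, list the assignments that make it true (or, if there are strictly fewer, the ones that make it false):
is always true.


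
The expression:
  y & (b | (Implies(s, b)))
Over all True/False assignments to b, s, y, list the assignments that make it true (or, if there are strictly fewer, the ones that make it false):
is true only for:
  b=False, s=False, y=True;
  b=True, s=False, y=True;
  b=True, s=True, y=True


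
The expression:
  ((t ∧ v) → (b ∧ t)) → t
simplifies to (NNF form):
t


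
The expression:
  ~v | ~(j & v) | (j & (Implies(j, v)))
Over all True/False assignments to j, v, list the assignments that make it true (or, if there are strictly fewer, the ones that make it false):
is always true.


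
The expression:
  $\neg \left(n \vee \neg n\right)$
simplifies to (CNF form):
$\text{False}$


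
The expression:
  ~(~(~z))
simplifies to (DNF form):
~z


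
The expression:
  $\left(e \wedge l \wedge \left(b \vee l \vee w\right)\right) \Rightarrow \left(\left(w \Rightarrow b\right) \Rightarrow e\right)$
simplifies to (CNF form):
$\text{True}$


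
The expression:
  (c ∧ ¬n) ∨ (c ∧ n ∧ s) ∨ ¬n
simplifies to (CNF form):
(c ∨ ¬n) ∧ (s ∨ ¬n)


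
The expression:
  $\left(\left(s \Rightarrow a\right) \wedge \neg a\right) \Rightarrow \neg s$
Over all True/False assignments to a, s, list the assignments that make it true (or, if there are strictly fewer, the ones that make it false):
is always true.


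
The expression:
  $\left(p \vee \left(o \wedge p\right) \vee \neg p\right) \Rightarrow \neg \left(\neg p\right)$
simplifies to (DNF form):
$p$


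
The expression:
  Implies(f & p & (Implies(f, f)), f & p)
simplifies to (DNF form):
True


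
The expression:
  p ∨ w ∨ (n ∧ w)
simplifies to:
p ∨ w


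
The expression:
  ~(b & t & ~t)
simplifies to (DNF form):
True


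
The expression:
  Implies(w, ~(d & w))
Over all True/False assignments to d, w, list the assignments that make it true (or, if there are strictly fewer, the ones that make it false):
is false only for:
  d=True, w=True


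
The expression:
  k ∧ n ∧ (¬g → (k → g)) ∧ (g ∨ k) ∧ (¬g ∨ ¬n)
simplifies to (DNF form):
False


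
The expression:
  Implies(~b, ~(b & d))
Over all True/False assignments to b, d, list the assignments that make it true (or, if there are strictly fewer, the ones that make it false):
is always true.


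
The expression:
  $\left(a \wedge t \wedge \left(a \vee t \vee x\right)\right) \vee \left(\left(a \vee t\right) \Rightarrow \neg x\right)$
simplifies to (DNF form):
$\left(a \wedge t\right) \vee \left(\neg a \wedge \neg t\right) \vee \neg x$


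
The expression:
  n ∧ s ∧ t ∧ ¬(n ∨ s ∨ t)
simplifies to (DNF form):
False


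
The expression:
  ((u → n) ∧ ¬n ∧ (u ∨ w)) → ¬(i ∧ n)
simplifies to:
True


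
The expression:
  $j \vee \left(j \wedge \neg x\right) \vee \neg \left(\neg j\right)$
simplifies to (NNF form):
$j$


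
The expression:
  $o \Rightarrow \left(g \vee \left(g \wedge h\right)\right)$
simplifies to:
$g \vee \neg o$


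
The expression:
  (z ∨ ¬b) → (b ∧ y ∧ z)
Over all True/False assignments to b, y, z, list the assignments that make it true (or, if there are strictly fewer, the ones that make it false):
is true only for:
  b=True, y=False, z=False;
  b=True, y=True, z=False;
  b=True, y=True, z=True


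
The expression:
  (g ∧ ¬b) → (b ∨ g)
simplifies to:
True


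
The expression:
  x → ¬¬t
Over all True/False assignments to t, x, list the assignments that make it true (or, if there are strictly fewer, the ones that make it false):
is false only for:
  t=False, x=True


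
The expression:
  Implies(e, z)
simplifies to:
z | ~e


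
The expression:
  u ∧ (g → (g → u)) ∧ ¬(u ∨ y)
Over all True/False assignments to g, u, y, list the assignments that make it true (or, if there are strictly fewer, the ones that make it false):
is never true.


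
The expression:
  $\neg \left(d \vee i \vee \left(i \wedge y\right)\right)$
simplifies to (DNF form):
$\neg d \wedge \neg i$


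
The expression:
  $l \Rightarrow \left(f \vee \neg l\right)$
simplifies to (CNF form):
$f \vee \neg l$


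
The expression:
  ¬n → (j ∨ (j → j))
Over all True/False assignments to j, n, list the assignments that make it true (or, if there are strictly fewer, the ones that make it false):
is always true.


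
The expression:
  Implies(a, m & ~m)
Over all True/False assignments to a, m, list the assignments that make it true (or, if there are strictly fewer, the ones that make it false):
is true only for:
  a=False, m=False;
  a=False, m=True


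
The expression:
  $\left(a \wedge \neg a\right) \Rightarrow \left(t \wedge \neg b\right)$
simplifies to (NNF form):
$\text{True}$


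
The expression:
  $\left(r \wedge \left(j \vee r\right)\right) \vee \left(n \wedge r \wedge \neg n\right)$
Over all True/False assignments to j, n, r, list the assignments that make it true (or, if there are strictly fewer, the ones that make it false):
is true only for:
  j=False, n=False, r=True;
  j=False, n=True, r=True;
  j=True, n=False, r=True;
  j=True, n=True, r=True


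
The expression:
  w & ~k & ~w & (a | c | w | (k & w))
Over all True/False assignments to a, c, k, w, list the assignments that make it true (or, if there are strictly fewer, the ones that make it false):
is never true.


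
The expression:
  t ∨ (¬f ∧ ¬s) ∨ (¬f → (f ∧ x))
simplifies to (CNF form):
f ∨ t ∨ ¬s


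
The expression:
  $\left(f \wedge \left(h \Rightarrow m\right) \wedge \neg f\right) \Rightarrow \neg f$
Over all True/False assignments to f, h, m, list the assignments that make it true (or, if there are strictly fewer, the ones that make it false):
is always true.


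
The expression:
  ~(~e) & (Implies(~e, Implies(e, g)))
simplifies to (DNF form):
e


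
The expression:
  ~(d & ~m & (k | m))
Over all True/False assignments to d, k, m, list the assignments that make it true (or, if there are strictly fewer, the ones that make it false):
is false only for:
  d=True, k=True, m=False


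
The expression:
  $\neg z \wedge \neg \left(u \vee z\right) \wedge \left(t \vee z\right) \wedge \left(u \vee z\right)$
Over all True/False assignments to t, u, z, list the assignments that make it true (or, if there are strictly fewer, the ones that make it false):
is never true.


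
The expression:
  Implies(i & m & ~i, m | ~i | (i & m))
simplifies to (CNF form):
True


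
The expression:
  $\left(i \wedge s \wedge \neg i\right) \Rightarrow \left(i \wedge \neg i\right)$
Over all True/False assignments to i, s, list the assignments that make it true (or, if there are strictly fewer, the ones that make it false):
is always true.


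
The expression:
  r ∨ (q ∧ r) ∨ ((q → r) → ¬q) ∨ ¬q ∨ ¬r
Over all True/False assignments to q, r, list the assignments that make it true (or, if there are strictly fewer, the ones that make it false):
is always true.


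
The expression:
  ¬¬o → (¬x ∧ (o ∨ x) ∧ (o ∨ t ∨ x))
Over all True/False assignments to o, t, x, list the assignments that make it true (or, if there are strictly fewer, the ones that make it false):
is false only for:
  o=True, t=False, x=True;
  o=True, t=True, x=True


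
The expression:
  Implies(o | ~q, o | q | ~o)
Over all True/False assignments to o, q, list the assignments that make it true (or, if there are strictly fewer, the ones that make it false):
is always true.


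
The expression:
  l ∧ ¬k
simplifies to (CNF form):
l ∧ ¬k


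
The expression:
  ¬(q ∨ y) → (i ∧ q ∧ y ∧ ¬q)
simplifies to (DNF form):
q ∨ y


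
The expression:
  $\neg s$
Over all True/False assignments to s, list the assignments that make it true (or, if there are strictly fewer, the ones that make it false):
is true only for:
  s=False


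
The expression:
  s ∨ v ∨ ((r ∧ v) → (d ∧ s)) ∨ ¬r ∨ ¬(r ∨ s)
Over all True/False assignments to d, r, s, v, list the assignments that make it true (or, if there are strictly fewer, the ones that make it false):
is always true.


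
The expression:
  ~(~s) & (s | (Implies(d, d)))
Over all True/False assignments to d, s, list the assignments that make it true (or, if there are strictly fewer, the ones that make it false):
is true only for:
  d=False, s=True;
  d=True, s=True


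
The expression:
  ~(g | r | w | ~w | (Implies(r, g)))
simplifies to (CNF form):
False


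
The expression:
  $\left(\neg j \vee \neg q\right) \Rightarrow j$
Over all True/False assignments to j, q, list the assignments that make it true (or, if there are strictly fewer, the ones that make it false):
is true only for:
  j=True, q=False;
  j=True, q=True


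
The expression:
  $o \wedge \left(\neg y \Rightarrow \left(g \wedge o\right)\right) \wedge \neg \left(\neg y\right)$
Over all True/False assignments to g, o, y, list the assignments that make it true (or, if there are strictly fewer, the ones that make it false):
is true only for:
  g=False, o=True, y=True;
  g=True, o=True, y=True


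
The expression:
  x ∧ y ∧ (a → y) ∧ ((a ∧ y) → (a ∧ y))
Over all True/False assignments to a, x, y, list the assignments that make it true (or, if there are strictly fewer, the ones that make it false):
is true only for:
  a=False, x=True, y=True;
  a=True, x=True, y=True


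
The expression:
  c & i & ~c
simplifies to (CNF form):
False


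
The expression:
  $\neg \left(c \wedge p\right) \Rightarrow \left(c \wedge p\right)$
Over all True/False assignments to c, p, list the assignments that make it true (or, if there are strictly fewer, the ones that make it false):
is true only for:
  c=True, p=True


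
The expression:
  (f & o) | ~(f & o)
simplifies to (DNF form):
True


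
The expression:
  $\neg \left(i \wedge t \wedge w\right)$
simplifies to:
$\neg i \vee \neg t \vee \neg w$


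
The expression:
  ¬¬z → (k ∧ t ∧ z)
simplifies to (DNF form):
(k ∧ t) ∨ ¬z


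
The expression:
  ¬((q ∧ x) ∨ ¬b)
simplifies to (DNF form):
(b ∧ ¬q) ∨ (b ∧ ¬x)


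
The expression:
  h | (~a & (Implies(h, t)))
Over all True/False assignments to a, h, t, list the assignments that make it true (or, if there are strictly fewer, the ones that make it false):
is false only for:
  a=True, h=False, t=False;
  a=True, h=False, t=True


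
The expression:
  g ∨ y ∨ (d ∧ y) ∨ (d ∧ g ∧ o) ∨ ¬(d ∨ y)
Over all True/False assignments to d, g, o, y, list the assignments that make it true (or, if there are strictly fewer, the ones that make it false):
is false only for:
  d=True, g=False, o=False, y=False;
  d=True, g=False, o=True, y=False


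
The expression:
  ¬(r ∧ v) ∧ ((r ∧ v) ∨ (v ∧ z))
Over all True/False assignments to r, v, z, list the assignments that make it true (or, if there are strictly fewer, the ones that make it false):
is true only for:
  r=False, v=True, z=True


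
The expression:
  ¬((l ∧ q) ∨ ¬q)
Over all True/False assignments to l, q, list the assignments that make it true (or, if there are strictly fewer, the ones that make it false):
is true only for:
  l=False, q=True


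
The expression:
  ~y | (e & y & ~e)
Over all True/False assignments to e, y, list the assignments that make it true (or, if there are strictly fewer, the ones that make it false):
is true only for:
  e=False, y=False;
  e=True, y=False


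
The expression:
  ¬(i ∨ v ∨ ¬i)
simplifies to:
False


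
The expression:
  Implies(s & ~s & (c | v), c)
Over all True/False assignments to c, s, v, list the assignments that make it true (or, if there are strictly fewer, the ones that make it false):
is always true.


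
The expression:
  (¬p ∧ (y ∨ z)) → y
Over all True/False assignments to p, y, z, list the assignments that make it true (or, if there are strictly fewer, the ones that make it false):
is false only for:
  p=False, y=False, z=True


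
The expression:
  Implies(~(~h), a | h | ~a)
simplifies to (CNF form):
True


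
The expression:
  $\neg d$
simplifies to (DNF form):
$\neg d$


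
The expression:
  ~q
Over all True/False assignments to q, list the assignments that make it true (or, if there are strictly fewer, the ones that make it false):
is true only for:
  q=False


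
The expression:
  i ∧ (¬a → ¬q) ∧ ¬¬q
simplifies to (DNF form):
a ∧ i ∧ q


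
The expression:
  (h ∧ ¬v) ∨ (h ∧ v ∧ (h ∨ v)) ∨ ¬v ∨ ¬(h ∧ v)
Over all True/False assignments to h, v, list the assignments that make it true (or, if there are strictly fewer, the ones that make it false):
is always true.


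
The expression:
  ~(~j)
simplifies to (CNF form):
j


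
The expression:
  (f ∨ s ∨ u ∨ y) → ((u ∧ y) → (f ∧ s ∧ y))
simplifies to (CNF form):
(f ∨ ¬u ∨ ¬y) ∧ (s ∨ ¬u ∨ ¬y)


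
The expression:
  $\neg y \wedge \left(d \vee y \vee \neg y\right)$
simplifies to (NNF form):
$\neg y$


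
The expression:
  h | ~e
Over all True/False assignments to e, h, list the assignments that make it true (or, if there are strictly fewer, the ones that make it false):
is false only for:
  e=True, h=False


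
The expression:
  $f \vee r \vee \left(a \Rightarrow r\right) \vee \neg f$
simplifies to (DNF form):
$\text{True}$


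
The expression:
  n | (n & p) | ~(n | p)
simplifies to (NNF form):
n | ~p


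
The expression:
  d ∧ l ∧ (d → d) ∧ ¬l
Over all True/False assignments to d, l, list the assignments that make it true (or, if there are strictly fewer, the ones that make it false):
is never true.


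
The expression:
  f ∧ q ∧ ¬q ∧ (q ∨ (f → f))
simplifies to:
False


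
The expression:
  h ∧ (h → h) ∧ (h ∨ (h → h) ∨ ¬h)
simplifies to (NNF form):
h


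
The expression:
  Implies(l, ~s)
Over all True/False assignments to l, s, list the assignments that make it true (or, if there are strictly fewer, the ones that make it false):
is false only for:
  l=True, s=True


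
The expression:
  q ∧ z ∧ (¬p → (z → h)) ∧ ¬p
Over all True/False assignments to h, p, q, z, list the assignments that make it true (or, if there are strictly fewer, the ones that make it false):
is true only for:
  h=True, p=False, q=True, z=True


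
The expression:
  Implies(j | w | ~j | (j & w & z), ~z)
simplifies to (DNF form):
~z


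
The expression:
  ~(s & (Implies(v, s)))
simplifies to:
~s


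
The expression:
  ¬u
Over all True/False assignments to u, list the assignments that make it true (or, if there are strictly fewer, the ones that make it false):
is true only for:
  u=False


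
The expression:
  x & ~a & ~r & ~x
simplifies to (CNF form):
False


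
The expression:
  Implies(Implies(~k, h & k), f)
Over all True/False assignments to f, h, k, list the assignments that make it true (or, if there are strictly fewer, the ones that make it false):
is false only for:
  f=False, h=False, k=True;
  f=False, h=True, k=True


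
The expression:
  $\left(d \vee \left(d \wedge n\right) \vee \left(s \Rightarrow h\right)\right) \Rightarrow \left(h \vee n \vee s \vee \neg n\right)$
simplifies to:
$\text{True}$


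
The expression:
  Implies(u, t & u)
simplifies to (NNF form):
t | ~u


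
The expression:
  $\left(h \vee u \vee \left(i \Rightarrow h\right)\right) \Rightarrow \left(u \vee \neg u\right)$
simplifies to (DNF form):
$\text{True}$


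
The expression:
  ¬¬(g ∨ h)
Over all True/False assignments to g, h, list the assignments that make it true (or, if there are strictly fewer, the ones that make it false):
is false only for:
  g=False, h=False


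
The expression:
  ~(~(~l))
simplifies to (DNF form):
~l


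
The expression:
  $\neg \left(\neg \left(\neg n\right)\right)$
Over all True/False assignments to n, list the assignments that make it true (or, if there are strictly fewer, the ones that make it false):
is true only for:
  n=False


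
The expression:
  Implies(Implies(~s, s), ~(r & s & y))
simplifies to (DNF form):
~r | ~s | ~y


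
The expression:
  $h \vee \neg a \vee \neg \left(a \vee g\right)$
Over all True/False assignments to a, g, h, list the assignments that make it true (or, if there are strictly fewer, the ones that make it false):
is false only for:
  a=True, g=False, h=False;
  a=True, g=True, h=False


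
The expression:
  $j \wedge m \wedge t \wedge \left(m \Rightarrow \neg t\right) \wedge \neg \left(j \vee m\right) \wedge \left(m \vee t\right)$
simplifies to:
$\text{False}$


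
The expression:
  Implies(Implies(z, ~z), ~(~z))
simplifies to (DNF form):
z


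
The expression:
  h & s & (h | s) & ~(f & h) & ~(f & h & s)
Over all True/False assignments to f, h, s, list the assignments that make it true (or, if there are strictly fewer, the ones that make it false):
is true only for:
  f=False, h=True, s=True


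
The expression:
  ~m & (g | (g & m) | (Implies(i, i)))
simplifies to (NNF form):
~m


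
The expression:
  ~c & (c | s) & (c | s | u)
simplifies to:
s & ~c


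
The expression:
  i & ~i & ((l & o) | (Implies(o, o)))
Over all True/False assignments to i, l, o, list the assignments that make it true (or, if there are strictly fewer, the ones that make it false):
is never true.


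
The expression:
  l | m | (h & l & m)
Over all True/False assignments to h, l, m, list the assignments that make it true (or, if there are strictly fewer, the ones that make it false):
is false only for:
  h=False, l=False, m=False;
  h=True, l=False, m=False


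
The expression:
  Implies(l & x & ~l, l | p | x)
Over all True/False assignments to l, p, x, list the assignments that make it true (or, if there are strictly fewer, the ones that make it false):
is always true.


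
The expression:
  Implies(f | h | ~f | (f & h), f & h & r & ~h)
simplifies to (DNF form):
False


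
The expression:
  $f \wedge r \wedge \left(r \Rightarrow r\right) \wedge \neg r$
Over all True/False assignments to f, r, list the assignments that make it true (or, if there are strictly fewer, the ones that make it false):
is never true.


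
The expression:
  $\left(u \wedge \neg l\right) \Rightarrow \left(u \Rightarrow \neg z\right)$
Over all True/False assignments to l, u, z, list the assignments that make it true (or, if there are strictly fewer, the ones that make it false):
is false only for:
  l=False, u=True, z=True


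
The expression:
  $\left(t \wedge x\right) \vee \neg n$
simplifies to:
$\left(t \wedge x\right) \vee \neg n$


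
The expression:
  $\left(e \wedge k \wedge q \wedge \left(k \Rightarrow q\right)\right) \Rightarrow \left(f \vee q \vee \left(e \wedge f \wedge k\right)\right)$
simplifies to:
$\text{True}$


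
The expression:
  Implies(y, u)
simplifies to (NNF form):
u | ~y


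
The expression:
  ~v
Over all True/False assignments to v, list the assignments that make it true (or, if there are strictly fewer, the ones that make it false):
is true only for:
  v=False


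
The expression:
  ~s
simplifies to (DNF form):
~s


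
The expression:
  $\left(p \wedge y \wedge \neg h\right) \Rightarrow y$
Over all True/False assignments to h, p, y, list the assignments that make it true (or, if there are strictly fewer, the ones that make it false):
is always true.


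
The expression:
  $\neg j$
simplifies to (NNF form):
$\neg j$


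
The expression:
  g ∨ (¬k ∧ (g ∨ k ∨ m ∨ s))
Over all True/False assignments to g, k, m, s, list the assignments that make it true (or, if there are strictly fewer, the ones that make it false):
is false only for:
  g=False, k=False, m=False, s=False;
  g=False, k=True, m=False, s=False;
  g=False, k=True, m=False, s=True;
  g=False, k=True, m=True, s=False;
  g=False, k=True, m=True, s=True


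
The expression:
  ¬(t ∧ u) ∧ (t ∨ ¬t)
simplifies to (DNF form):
¬t ∨ ¬u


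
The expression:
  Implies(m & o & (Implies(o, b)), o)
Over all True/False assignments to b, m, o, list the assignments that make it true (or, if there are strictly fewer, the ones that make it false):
is always true.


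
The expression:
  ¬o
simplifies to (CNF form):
¬o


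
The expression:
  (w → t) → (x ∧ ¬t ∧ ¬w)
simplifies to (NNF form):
¬t ∧ (w ∨ x)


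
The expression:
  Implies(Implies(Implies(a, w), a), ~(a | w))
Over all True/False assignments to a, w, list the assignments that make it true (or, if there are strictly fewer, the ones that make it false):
is true only for:
  a=False, w=False;
  a=False, w=True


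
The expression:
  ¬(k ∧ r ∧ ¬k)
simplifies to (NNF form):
True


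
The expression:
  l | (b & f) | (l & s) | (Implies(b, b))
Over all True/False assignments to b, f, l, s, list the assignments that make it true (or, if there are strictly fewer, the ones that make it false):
is always true.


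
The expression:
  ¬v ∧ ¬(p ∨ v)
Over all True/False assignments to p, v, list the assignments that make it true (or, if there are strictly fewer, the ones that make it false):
is true only for:
  p=False, v=False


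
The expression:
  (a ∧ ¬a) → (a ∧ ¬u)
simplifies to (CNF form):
True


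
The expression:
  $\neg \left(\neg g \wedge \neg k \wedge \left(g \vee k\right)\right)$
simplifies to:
$\text{True}$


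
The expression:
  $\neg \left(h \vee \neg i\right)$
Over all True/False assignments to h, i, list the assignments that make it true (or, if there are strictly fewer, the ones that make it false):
is true only for:
  h=False, i=True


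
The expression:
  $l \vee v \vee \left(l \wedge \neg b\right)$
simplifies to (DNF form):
$l \vee v$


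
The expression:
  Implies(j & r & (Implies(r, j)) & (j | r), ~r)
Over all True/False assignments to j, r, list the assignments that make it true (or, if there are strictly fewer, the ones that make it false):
is false only for:
  j=True, r=True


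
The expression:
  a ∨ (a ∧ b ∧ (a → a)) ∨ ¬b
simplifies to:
a ∨ ¬b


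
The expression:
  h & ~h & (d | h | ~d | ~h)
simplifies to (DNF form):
False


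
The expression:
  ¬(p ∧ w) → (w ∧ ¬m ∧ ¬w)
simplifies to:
p ∧ w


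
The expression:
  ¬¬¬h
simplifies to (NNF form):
¬h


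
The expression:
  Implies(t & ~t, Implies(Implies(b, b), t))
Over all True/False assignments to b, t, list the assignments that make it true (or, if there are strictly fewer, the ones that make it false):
is always true.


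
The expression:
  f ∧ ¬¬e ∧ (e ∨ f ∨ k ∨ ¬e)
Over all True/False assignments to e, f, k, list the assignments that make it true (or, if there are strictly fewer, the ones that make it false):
is true only for:
  e=True, f=True, k=False;
  e=True, f=True, k=True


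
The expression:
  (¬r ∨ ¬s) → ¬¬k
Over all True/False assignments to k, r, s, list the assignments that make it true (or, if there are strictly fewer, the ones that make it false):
is false only for:
  k=False, r=False, s=False;
  k=False, r=False, s=True;
  k=False, r=True, s=False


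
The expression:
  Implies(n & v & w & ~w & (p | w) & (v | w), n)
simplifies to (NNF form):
True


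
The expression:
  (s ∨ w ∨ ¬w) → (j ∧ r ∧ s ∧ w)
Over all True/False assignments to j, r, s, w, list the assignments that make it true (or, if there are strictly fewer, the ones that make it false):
is true only for:
  j=True, r=True, s=True, w=True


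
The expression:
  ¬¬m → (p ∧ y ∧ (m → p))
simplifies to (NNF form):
(p ∧ y) ∨ ¬m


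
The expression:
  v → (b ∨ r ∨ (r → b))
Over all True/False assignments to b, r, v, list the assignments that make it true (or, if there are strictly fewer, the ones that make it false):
is always true.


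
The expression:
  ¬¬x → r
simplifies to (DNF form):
r ∨ ¬x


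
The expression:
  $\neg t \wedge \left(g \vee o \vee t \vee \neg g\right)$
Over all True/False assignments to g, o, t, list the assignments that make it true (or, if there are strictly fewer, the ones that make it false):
is true only for:
  g=False, o=False, t=False;
  g=False, o=True, t=False;
  g=True, o=False, t=False;
  g=True, o=True, t=False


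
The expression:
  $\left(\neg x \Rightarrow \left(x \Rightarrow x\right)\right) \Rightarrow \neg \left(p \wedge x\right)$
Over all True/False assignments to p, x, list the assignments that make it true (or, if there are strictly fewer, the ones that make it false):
is false only for:
  p=True, x=True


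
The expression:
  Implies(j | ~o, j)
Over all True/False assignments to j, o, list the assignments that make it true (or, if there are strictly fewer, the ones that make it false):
is false only for:
  j=False, o=False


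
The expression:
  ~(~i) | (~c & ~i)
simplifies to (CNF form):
i | ~c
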